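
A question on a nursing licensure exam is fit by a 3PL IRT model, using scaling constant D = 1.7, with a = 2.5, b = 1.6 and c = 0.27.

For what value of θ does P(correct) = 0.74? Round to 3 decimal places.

P(θ) = c + (1 − c) · 1 / (1 + exp(−D·a(θ − b)))
Remove guessing floor: (0.74 − 0.27)/(1 − 0.27) = 0.6438
logit = ln(0.6438/0.3562) = 0.5921
θ = b + logit/(1.7·a) = 1.6 + 0.5921/4.2500 = 1.7393

1.739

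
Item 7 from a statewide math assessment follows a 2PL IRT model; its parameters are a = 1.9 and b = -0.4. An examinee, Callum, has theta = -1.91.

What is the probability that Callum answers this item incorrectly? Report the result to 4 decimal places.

0.9463

P(theta) = 1 / (1 + exp(−a(theta − b)))
Exponent: 1.9 × (-1.91 − (-0.4)) = -2.8690
1/(1 + e^{2.8690}) = 0.0537
P(incorrect) = 1 − 0.0537 = 0.9463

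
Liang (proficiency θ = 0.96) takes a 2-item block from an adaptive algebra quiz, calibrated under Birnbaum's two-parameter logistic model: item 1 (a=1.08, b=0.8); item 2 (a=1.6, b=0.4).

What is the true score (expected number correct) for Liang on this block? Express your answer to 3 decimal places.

P(θ) = 1 / (1 + exp(−a(θ − b)))
P_1 = 1/(1+e^{-0.1728}) = 0.5431
P_2 = 1/(1+e^{-0.8960}) = 0.7101
E[score] = 0.5431 + 0.7101 = 1.2532

1.253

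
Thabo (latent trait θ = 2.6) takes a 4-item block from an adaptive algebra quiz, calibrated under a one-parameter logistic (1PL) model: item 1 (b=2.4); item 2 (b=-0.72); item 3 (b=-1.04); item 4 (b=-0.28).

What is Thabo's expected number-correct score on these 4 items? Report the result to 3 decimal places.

P(θ) = 1 / (1 + exp(−(θ − b)))
P_1 = 1/(1+e^{-0.2000}) = 0.5498
P_2 = 1/(1+e^{-3.3200}) = 0.9651
P_3 = 1/(1+e^{-3.6400}) = 0.9744
P_4 = 1/(1+e^{-2.8800}) = 0.9468
E[score] = 0.5498 + 0.9651 + 0.9744 + 0.9468 = 3.4362

3.436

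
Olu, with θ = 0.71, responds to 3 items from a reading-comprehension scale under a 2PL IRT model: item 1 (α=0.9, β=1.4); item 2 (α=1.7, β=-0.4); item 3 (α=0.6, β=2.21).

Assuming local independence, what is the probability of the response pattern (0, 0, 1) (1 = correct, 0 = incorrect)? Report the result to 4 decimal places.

0.0247

P(θ) = 1 / (1 + exp(−α(θ − β)))
P_1 = 1/(1+e^{0.6210}) = 0.3496
P_2 = 1/(1+e^{-1.8870}) = 0.8684
P_3 = 1/(1+e^{0.9000}) = 0.2891
L = (1−P_1) × (1−P_2) × P_3 = 0.6504 × 0.1316 × 0.2891 = 0.02474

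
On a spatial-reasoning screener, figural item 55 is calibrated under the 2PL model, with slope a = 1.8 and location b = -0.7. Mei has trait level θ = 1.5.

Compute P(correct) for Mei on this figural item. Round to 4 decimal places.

0.9813

P(θ) = 1 / (1 + exp(−a(θ − b)))
Exponent: 1.8 × (1.5 − (-0.7)) = 3.9600
1/(1 + e^{-3.9600}) = 0.9813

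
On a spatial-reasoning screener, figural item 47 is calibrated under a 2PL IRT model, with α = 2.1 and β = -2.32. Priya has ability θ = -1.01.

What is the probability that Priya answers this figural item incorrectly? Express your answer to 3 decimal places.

0.060

P(θ) = 1 / (1 + exp(−α(θ − β)))
Exponent: 2.1 × (-1.01 − (-2.32)) = 2.7510
1/(1 + e^{-2.7510}) = 0.9400
P(incorrect) = 1 − 0.9400 = 0.0600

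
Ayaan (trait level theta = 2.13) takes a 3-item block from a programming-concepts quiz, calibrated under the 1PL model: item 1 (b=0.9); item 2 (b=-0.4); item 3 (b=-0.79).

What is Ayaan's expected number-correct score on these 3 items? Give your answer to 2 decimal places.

2.65

P(theta) = 1 / (1 + exp(−(theta − b)))
P_1 = 1/(1+e^{-1.2300}) = 0.7738
P_2 = 1/(1+e^{-2.5300}) = 0.9262
P_3 = 1/(1+e^{-2.9200}) = 0.9488
E[score] = 0.7738 + 0.9262 + 0.9488 = 2.6489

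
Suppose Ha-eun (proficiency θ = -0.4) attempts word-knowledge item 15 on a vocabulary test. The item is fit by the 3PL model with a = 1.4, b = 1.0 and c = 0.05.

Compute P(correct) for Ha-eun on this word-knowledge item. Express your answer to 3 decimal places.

P(θ) = c + (1 − c) · 1 / (1 + exp(−a(θ − b)))
Exponent: 1.4 × (-0.4 − 1.0) = -1.9600
1/(1 + e^{1.9600}) = 0.1235
P = 0.05 + 0.95 × 0.1235 = 0.1673

0.167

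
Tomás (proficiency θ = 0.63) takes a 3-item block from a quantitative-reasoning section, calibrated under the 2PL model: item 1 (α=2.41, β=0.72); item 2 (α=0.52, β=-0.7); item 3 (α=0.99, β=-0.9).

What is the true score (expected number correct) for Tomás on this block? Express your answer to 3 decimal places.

1.932

P(θ) = 1 / (1 + exp(−α(θ − β)))
P_1 = 1/(1+e^{0.2169}) = 0.4460
P_2 = 1/(1+e^{-0.6916}) = 0.6663
P_3 = 1/(1+e^{-1.5147}) = 0.8198
E[score] = 0.4460 + 0.6663 + 0.8198 = 1.9321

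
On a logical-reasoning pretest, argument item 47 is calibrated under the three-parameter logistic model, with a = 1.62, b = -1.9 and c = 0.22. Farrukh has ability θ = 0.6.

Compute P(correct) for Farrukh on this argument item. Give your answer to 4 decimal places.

0.9866

P(θ) = c + (1 − c) · 1 / (1 + exp(−a(θ − b)))
Exponent: 1.62 × (0.6 − (-1.9)) = 4.0500
1/(1 + e^{-4.0500}) = 0.9829
P = 0.22 + 0.78 × 0.9829 = 0.9866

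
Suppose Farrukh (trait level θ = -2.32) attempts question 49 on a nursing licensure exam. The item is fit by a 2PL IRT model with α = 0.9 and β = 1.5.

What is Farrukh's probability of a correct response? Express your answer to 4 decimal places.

0.0311

P(θ) = 1 / (1 + exp(−α(θ − β)))
Exponent: 0.9 × (-2.32 − 1.5) = -3.4380
1/(1 + e^{3.4380}) = 0.0311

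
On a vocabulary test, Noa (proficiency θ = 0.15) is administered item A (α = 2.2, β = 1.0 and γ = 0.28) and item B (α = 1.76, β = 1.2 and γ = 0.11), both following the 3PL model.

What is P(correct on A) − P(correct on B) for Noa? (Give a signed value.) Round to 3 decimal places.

0.145

P(θ) = γ + (1 − γ) · 1 / (1 + exp(−α(θ − β)))
P_A = 0.3762
P_B = 0.2311
P_A − P_B = 0.1450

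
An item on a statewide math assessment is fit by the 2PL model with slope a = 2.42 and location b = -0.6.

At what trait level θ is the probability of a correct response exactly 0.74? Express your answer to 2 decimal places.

-0.17

P(θ) = 1 / (1 + exp(−a(θ − b)))
logit = ln(0.7400/0.2600) = 1.0460
θ = b + logit/(a) = -0.6 + 1.0460/2.4200 = -0.1678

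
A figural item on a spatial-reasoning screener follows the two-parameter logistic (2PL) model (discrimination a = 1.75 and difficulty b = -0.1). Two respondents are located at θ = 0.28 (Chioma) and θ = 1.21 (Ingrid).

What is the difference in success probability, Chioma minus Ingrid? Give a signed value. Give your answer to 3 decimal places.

P(θ) = 1 / (1 + exp(−a(θ − b)))
P(Chioma) = 0.6604  [exponent 0.6650]
P(Ingrid) = 0.9083  [exponent 2.2925]
Difference = 0.6604 − 0.9083 = -0.2479

-0.248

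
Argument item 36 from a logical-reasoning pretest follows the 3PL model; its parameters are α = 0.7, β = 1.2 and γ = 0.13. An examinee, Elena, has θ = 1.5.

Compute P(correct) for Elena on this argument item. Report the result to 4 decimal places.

P(θ) = γ + (1 − γ) · 1 / (1 + exp(−α(θ − β)))
Exponent: 0.7 × (1.5 − 1.2) = 0.2100
1/(1 + e^{-0.2100}) = 0.5523
P = 0.13 + 0.87 × 0.5523 = 0.6105

0.6105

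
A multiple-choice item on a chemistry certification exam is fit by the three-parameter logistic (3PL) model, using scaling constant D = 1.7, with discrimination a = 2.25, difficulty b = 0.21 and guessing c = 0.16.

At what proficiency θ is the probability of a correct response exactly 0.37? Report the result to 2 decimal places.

-0.08

P(θ) = c + (1 − c) · 1 / (1 + exp(−D·a(θ − b)))
Remove guessing floor: (0.37 − 0.16)/(1 − 0.16) = 0.2500
logit = ln(0.2500/0.7500) = -1.0986
θ = b + logit/(1.7·a) = 0.21 + (-1.0986)/3.8250 = -0.0772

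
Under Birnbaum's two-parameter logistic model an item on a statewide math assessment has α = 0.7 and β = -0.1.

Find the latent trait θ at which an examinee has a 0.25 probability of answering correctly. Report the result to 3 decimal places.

P(θ) = 1 / (1 + exp(−α(θ − β)))
logit = ln(0.2500/0.7500) = -1.0986
θ = β + logit/(α) = -0.1 + (-1.0986)/0.7000 = -1.6694

-1.669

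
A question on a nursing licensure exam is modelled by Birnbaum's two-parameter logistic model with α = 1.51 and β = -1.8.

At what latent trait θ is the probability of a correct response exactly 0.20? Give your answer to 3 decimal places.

-2.718

P(θ) = 1 / (1 + exp(−α(θ − β)))
logit = ln(0.2000/0.8000) = -1.3863
θ = β + logit/(α) = -1.8 + (-1.3863)/1.5100 = -2.7181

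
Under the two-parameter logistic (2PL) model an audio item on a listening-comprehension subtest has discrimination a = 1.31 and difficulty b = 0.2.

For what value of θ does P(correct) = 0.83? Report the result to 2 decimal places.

P(θ) = 1 / (1 + exp(−a(θ − b)))
logit = ln(0.8300/0.1700) = 1.5856
θ = b + logit/(a) = 0.2 + 1.5856/1.3100 = 1.4104

1.41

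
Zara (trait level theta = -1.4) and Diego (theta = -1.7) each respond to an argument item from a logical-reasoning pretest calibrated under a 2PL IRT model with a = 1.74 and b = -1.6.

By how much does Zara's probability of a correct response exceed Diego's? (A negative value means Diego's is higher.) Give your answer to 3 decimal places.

P(theta) = 1 / (1 + exp(−a(theta − b)))
P(Zara) = 0.5861  [exponent 0.3480]
P(Diego) = 0.4566  [exponent -0.1740]
Difference = 0.5861 − 0.4566 = 0.1295

0.130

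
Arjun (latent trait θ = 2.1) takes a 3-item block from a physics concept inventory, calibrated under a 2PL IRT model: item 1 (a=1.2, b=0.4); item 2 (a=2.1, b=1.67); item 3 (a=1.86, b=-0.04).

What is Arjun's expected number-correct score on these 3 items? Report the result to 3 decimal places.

P(θ) = 1 / (1 + exp(−a(θ − b)))
P_1 = 1/(1+e^{-2.0400}) = 0.8849
P_2 = 1/(1+e^{-0.9030}) = 0.7116
P_3 = 1/(1+e^{-3.9804}) = 0.9817
E[score] = 0.8849 + 0.7116 + 0.9817 = 2.5782

2.578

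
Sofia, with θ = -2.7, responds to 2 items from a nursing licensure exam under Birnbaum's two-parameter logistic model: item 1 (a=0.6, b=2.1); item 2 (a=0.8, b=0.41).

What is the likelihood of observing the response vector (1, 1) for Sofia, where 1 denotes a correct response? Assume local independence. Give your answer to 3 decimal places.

0.004

P(θ) = 1 / (1 + exp(−a(θ − b)))
P_1 = 1/(1+e^{2.8800}) = 0.0532
P_2 = 1/(1+e^{2.4880}) = 0.0767
L = P_1 × P_2 = 0.0532 × 0.0767 = 0.00408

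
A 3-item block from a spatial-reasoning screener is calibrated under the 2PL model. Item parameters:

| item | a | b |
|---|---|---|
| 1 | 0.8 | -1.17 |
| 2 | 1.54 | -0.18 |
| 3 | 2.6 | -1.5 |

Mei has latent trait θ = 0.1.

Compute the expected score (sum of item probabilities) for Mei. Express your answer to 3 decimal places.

2.325

P(θ) = 1 / (1 + exp(−a(θ − b)))
P_1 = 1/(1+e^{-1.0160}) = 0.7342
P_2 = 1/(1+e^{-0.4312}) = 0.6062
P_3 = 1/(1+e^{-4.1600}) = 0.9846
E[score] = 0.7342 + 0.6062 + 0.9846 = 2.3250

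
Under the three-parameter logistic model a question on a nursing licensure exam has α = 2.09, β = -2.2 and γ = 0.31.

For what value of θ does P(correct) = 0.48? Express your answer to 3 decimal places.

-2.735

P(θ) = γ + (1 − γ) · 1 / (1 + exp(−α(θ − β)))
Remove guessing floor: (0.48 − 0.31)/(1 − 0.31) = 0.2464
logit = ln(0.2464/0.7536) = -1.1180
θ = β + logit/(α) = -2.2 + (-1.1180)/2.0900 = -2.7349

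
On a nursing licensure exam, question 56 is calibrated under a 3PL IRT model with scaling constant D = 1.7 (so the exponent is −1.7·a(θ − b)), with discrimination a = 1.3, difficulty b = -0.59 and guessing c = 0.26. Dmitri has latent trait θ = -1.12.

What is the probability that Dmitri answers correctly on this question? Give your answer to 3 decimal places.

P(θ) = c + (1 − c) · 1 / (1 + exp(−D·a(θ − b)))
Exponent: 1.7 × 1.3 × (-1.12 − (-0.59)) = -1.1713
1/(1 + e^{1.1713}) = 0.2366
P = 0.26 + 0.74 × 0.2366 = 0.4351

0.435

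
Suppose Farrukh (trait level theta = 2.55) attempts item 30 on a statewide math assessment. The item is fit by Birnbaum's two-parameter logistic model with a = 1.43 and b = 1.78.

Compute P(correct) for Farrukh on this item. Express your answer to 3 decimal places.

P(theta) = 1 / (1 + exp(−a(theta − b)))
Exponent: 1.43 × (2.55 − 1.78) = 1.1011
1/(1 + e^{-1.1011}) = 0.7505

0.750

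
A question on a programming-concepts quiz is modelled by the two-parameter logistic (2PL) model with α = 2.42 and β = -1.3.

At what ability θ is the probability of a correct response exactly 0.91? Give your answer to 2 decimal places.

-0.34

P(θ) = 1 / (1 + exp(−α(θ − β)))
logit = ln(0.9100/0.0900) = 2.3136
θ = β + logit/(α) = -1.3 + 2.3136/2.4200 = -0.3440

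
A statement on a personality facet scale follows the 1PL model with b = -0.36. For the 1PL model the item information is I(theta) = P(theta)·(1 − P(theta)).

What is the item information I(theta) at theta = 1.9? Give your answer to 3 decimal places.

0.086

P = 1/(1+e^{-2.2600}) = 0.9055
P(1−P) = 0.9055 × 0.0945 = 0.0856
I = P(1−P) = 0.08556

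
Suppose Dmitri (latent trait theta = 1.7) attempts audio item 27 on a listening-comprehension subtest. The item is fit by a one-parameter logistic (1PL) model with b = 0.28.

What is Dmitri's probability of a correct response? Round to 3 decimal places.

P(theta) = 1 / (1 + exp(−(theta − b)))
Exponent: (1.7 − 0.28) = 1.4200
1/(1 + e^{-1.4200}) = 0.8053
P = 0.8053

0.805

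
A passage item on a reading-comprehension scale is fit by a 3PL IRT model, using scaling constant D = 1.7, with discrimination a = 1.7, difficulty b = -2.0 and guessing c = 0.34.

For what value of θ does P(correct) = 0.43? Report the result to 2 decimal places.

-2.64

P(θ) = c + (1 − c) · 1 / (1 + exp(−D·a(θ − b)))
Remove guessing floor: (0.43 − 0.34)/(1 − 0.34) = 0.1364
logit = ln(0.1364/0.8636) = -1.8458
θ = b + logit/(1.7·a) = -2.0 + (-1.8458)/2.8900 = -2.6387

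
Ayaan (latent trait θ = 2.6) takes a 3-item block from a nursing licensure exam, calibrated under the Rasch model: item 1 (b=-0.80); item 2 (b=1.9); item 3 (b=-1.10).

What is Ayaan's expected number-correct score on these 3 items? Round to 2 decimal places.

P(θ) = 1 / (1 + exp(−(θ − b)))
P_1 = 1/(1+e^{-3.4000}) = 0.9677
P_2 = 1/(1+e^{-0.7000}) = 0.6682
P_3 = 1/(1+e^{-3.7000}) = 0.9759
E[score] = 0.9677 + 0.6682 + 0.9759 = 2.6118

2.61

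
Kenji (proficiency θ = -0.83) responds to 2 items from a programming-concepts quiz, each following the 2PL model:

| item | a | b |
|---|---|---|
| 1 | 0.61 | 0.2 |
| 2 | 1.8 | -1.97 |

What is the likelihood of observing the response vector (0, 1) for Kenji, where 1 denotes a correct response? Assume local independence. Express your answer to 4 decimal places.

0.5779

P(θ) = 1 / (1 + exp(−a(θ − b)))
P_1 = 1/(1+e^{0.6283}) = 0.3479
P_2 = 1/(1+e^{-2.0520}) = 0.8861
L = (1−P_1) × P_2 = 0.6521 × 0.8861 = 0.57786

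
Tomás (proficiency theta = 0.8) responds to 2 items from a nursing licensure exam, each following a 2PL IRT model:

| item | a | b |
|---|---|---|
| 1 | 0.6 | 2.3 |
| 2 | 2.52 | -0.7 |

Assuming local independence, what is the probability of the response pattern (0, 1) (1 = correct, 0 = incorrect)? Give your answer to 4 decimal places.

0.6951

P(theta) = 1 / (1 + exp(−a(theta − b)))
P_1 = 1/(1+e^{0.9000}) = 0.2891
P_2 = 1/(1+e^{-3.7800}) = 0.9777
L = (1−P_1) × P_2 = 0.7109 × 0.9777 = 0.69509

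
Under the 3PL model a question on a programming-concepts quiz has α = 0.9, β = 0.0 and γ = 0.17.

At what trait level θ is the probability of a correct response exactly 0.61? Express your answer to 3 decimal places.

P(θ) = γ + (1 − γ) · 1 / (1 + exp(−α(θ − β)))
Remove guessing floor: (0.61 − 0.17)/(1 − 0.17) = 0.5301
logit = ln(0.5301/0.4699) = 0.1206
θ = β + logit/(α) = 0.0 + 0.1206/0.9000 = 0.1340

0.134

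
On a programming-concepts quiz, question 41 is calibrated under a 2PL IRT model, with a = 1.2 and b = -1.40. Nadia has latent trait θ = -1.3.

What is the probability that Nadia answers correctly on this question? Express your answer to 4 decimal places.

P(θ) = 1 / (1 + exp(−a(θ − b)))
Exponent: 1.2 × (-1.3 − (-1.40)) = 0.1200
1/(1 + e^{-0.1200}) = 0.5300

0.5300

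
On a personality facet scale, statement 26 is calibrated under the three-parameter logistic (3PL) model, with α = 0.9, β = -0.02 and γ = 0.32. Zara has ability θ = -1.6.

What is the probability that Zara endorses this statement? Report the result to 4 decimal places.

0.4522

P(θ) = γ + (1 − γ) · 1 / (1 + exp(−α(θ − β)))
Exponent: 0.9 × (-1.6 − (-0.02)) = -1.4220
1/(1 + e^{1.4220}) = 0.1943
P = 0.32 + 0.68 × 0.1943 = 0.4522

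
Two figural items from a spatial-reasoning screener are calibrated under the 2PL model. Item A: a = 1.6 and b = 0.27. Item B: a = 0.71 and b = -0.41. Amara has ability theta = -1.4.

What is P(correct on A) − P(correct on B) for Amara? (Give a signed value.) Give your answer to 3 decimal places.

-0.267

P(theta) = 1 / (1 + exp(−a(theta − b)))
P_A = 0.0646
P_B = 0.3312
P_A − P_B = -0.2665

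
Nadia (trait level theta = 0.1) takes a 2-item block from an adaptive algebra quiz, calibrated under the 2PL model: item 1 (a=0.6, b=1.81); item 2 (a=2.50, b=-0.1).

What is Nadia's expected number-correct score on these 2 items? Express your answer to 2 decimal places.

0.89

P(theta) = 1 / (1 + exp(−a(theta − b)))
P_1 = 1/(1+e^{1.0260}) = 0.2639
P_2 = 1/(1+e^{-0.5000}) = 0.6225
E[score] = 0.2639 + 0.6225 = 0.8863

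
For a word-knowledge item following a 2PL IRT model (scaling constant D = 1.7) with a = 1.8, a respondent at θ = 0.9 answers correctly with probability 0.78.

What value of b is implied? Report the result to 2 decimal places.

0.49

P(θ) = 1 / (1 + exp(−D·a(θ − b)))
logit(0.78) = ln(0.78/0.22) = 1.2657
b = θ − logit/(1.7·a) = 0.9 − 1.2657/3.0600 = 0.4864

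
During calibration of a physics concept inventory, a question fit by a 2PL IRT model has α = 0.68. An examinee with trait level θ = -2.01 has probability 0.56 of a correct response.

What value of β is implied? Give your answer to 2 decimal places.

P(θ) = 1 / (1 + exp(−α(θ − β)))
logit(0.56) = ln(0.56/0.44) = 0.2412
β = θ − logit/(α) = -2.01 − 0.2412/0.6800 = -2.3647

-2.36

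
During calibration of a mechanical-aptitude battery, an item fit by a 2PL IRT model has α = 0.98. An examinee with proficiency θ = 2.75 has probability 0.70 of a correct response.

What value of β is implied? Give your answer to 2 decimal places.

1.89

P(θ) = 1 / (1 + exp(−α(θ − β)))
logit(0.70) = ln(0.70/0.30) = 0.8473
β = θ − logit/(α) = 2.75 − 0.8473/0.9800 = 1.8854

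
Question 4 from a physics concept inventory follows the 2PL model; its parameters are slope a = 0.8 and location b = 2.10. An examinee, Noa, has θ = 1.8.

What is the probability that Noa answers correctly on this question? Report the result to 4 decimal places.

0.4403

P(θ) = 1 / (1 + exp(−a(θ − b)))
Exponent: 0.8 × (1.8 − 2.10) = -0.2400
1/(1 + e^{0.2400}) = 0.4403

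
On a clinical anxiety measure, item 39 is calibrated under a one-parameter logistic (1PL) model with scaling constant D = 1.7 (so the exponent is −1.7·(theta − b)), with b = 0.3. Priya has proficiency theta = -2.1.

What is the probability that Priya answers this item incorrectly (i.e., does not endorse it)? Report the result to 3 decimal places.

P(theta) = 1 / (1 + exp(−D·(theta − b)))
Exponent: 1.7 × (-2.1 − 0.3) = -4.0800
1/(1 + e^{4.0800}) = 0.0166
P = 0.0166
P(incorrect) = 1 − 0.0166 = 0.9834

0.983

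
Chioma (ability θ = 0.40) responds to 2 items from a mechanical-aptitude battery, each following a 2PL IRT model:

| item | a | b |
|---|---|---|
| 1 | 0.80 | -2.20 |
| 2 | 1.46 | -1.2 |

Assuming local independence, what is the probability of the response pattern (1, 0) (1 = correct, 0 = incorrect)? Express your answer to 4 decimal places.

P(θ) = 1 / (1 + exp(−a(θ − b)))
P_1 = 1/(1+e^{-2.0800}) = 0.8889
P_2 = 1/(1+e^{-2.3360}) = 0.9118
L = P_1 × (1−P_2) = 0.8889 × 0.0882 = 0.07839

0.0784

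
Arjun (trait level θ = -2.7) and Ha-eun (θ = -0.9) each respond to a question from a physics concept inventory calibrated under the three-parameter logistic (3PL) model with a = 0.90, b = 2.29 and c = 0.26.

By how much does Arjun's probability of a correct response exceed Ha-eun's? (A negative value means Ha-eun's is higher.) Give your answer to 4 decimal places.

-0.0315

P(θ) = c + (1 − c) · 1 / (1 + exp(−a(θ − b)))
P(Arjun) = 0.2682  [exponent -4.4910]
P(Ha-eun) = 0.2997  [exponent -2.8710]
Difference = 0.2682 − 0.2997 = -0.0315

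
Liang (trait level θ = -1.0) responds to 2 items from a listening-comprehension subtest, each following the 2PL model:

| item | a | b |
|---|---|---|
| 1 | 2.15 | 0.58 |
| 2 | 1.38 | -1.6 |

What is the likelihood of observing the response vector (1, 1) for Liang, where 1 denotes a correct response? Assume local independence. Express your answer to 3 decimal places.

P(θ) = 1 / (1 + exp(−a(θ − b)))
P_1 = 1/(1+e^{3.3970}) = 0.0324
P_2 = 1/(1+e^{-0.8280}) = 0.6959
L = P_1 × P_2 = 0.0324 × 0.6959 = 0.02254

0.023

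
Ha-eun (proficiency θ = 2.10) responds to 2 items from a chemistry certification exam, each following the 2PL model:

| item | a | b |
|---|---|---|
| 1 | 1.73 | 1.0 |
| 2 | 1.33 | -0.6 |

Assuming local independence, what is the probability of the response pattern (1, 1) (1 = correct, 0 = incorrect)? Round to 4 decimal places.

0.8469

P(θ) = 1 / (1 + exp(−a(θ − b)))
P_1 = 1/(1+e^{-1.9030}) = 0.8702
P_2 = 1/(1+e^{-3.5910}) = 0.9732
L = P_1 × P_2 = 0.8702 × 0.9732 = 0.84688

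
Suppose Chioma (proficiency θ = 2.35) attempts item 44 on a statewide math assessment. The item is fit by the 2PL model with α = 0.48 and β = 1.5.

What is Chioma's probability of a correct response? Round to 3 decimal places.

P(θ) = 1 / (1 + exp(−α(θ − β)))
Exponent: 0.48 × (2.35 − 1.5) = 0.4080
1/(1 + e^{-0.4080}) = 0.6006

0.601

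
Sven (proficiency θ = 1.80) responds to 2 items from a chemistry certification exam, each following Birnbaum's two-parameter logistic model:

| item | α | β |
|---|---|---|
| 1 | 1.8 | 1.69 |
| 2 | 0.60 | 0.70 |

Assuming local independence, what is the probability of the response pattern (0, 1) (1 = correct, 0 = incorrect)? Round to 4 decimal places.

P(θ) = 1 / (1 + exp(−α(θ − β)))
P_1 = 1/(1+e^{-0.1980}) = 0.5493
P_2 = 1/(1+e^{-0.6600}) = 0.6593
L = (1−P_1) × P_2 = 0.4507 × 0.6593 = 0.29710

0.2971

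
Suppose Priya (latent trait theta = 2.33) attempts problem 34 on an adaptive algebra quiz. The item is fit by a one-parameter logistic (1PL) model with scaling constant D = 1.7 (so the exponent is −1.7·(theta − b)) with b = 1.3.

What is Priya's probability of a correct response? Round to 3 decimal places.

0.852

P(theta) = 1 / (1 + exp(−D·(theta − b)))
Exponent: 1.7 × (2.33 − 1.3) = 1.7510
1/(1 + e^{-1.7510}) = 0.8521
P = 0.8521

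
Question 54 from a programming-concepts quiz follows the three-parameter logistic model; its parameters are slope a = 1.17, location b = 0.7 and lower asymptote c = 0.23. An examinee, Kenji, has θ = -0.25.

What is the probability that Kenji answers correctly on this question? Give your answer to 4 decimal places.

P(θ) = c + (1 − c) · 1 / (1 + exp(−a(θ − b)))
Exponent: 1.17 × (-0.25 − 0.7) = -1.1115
1/(1 + e^{1.1115}) = 0.2476
P = 0.23 + 0.77 × 0.2476 = 0.4206

0.4206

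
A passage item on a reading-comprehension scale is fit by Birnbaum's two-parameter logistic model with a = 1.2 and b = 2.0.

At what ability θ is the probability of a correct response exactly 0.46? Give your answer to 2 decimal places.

1.87

P(θ) = 1 / (1 + exp(−a(θ − b)))
logit = ln(0.4600/0.5400) = -0.1603
θ = b + logit/(a) = 2.0 + (-0.1603)/1.2000 = 1.8664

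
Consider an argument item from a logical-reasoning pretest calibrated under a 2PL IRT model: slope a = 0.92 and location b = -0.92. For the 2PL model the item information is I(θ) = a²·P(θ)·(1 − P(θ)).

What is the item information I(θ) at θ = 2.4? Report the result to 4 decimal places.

0.0364

P = 1/(1+e^{-3.0544}) = 0.9550
P(1−P) = 0.9550 × 0.0450 = 0.0430
I = a² × P(1−P) = 0.92² × 0.0430 = 0.03640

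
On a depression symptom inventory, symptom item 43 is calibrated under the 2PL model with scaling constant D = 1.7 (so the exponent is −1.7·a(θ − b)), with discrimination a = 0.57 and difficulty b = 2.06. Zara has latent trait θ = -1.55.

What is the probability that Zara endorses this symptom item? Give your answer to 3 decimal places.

P(θ) = 1 / (1 + exp(−D·a(θ − b)))
Exponent: 1.7 × 0.57 × (-1.55 − 2.06) = -3.4981
1/(1 + e^{3.4981}) = 0.0294
P = 0.0294

0.029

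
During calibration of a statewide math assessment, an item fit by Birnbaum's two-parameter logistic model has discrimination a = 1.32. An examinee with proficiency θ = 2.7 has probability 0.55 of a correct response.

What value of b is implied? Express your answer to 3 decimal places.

P(θ) = 1 / (1 + exp(−a(θ − b)))
logit(0.55) = ln(0.55/0.45) = 0.2007
b = θ − logit/(a) = 2.7 − 0.2007/1.3200 = 2.5480

2.548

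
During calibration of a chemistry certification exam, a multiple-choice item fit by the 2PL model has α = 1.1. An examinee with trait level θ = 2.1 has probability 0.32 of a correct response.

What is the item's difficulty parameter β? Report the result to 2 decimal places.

2.79

P(θ) = 1 / (1 + exp(−α(θ − β)))
logit(0.32) = ln(0.32/0.68) = -0.7538
β = θ − logit/(α) = 2.1 − (-0.7538)/1.1000 = 2.7852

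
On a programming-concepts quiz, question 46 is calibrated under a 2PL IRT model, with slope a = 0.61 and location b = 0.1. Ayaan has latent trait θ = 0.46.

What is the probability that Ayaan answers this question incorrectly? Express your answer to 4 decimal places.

P(θ) = 1 / (1 + exp(−a(θ − b)))
Exponent: 0.61 × (0.46 − 0.1) = 0.2196
1/(1 + e^{-0.2196}) = 0.5547
P(incorrect) = 1 − 0.5547 = 0.4453

0.4453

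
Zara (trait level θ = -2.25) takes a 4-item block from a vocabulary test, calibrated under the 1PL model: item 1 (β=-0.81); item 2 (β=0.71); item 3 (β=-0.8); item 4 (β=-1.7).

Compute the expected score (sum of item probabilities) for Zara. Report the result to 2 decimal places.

P(θ) = 1 / (1 + exp(−(θ − β)))
P_1 = 1/(1+e^{1.4400}) = 0.1915
P_2 = 1/(1+e^{2.9600}) = 0.0493
P_3 = 1/(1+e^{1.4500}) = 0.1900
P_4 = 1/(1+e^{0.5500}) = 0.3659
E[score] = 0.1915 + 0.0493 + 0.1900 + 0.3659 = 0.7967

0.80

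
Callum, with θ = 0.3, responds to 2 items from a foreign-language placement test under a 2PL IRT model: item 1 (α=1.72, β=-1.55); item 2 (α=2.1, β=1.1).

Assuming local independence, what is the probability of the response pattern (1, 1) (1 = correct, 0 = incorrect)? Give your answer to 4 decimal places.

P(θ) = 1 / (1 + exp(−α(θ − β)))
P_1 = 1/(1+e^{-3.1820}) = 0.9602
P_2 = 1/(1+e^{1.6800}) = 0.1571
L = P_1 × P_2 = 0.9602 × 0.1571 = 0.15084

0.1508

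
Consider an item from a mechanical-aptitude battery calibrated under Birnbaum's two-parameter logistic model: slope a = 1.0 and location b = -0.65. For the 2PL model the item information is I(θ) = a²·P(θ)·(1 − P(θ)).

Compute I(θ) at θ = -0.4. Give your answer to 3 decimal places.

P = 1/(1+e^{-0.2500}) = 0.5622
P(1−P) = 0.5622 × 0.4378 = 0.2461
I = a² × P(1−P) = 1.0² × 0.2461 = 0.24613

0.246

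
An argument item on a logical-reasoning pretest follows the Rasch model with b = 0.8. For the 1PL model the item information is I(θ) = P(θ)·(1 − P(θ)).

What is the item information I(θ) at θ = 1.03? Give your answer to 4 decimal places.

P = 1/(1+e^{-0.2300}) = 0.5572
P(1−P) = 0.5572 × 0.4428 = 0.2467
I = P(1−P) = 0.24672

0.2467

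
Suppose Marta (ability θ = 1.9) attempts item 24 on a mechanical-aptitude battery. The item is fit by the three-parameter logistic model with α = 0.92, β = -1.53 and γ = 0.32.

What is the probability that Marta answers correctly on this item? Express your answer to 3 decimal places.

P(θ) = γ + (1 − γ) · 1 / (1 + exp(−α(θ − β)))
Exponent: 0.92 × (1.9 − (-1.53)) = 3.1556
1/(1 + e^{-3.1556}) = 0.9591
P = 0.32 + 0.68 × 0.9591 = 0.9722

0.972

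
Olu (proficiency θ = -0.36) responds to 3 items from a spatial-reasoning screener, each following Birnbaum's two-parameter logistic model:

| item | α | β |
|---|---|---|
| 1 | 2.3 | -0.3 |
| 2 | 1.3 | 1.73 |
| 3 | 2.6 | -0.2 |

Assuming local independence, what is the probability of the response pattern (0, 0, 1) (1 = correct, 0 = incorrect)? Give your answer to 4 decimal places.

P(θ) = 1 / (1 + exp(−α(θ − β)))
P_1 = 1/(1+e^{0.1380}) = 0.4656
P_2 = 1/(1+e^{2.7170}) = 0.0620
P_3 = 1/(1+e^{0.4160}) = 0.3975
L = (1−P_1) × (1−P_2) × P_3 = 0.5344 × 0.9380 × 0.3975 = 0.19926

0.1993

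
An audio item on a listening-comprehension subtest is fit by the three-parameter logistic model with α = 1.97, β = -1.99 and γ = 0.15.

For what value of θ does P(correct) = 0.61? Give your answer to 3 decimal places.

-1.906

P(θ) = γ + (1 − γ) · 1 / (1 + exp(−α(θ − β)))
Remove guessing floor: (0.61 − 0.15)/(1 − 0.15) = 0.5412
logit = ln(0.5412/0.4588) = 0.1651
θ = β + logit/(α) = -1.99 + 0.1651/1.9700 = -1.9062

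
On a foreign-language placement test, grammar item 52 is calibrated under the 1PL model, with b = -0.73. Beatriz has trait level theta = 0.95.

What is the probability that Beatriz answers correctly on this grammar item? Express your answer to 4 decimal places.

P(theta) = 1 / (1 + exp(−(theta − b)))
Exponent: (0.95 − (-0.73)) = 1.6800
1/(1 + e^{-1.6800}) = 0.8429
P = 0.8429

0.8429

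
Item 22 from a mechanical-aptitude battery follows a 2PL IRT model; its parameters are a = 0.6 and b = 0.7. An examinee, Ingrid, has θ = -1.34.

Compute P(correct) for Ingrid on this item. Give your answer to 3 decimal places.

0.227

P(θ) = 1 / (1 + exp(−a(θ − b)))
Exponent: 0.6 × (-1.34 − 0.7) = -1.2240
1/(1 + e^{1.2240}) = 0.2272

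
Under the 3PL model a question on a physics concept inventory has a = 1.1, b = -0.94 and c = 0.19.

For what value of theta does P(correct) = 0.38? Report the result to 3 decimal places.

-2.015

P(theta) = c + (1 − c) · 1 / (1 + exp(−a(theta − b)))
Remove guessing floor: (0.38 − 0.19)/(1 − 0.19) = 0.2346
logit = ln(0.2346/0.7654) = -1.1827
theta = b + logit/(a) = -0.94 + (-1.1827)/1.1000 = -2.0152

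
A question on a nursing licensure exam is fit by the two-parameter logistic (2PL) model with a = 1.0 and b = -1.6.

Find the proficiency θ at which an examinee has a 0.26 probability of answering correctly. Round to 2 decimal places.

-2.65

P(θ) = 1 / (1 + exp(−a(θ − b)))
logit = ln(0.2600/0.7400) = -1.0460
θ = b + logit/(a) = -1.6 + (-1.0460)/1.0000 = -2.6460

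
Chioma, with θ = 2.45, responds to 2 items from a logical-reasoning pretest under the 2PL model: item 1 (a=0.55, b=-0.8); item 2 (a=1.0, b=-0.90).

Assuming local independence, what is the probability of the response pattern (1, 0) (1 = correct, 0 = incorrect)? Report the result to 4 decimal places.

0.0290

P(θ) = 1 / (1 + exp(−a(θ − b)))
P_1 = 1/(1+e^{-1.7875}) = 0.8566
P_2 = 1/(1+e^{-3.3500}) = 0.9661
L = P_1 × (1−P_2) = 0.8566 × 0.0339 = 0.02904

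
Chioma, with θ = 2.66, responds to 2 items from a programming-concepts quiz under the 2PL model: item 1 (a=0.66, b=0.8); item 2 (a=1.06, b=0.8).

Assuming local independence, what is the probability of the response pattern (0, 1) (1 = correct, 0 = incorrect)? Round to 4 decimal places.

0.1989

P(θ) = 1 / (1 + exp(−a(θ − b)))
P_1 = 1/(1+e^{-1.2276}) = 0.7734
P_2 = 1/(1+e^{-1.9716}) = 0.8778
L = (1−P_1) × P_2 = 0.2266 × 0.8778 = 0.19891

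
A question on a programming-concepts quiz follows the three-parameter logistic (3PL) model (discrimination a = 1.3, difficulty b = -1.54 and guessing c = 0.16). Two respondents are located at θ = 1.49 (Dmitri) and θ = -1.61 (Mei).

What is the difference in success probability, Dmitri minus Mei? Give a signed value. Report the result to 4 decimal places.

0.4231

P(θ) = c + (1 − c) · 1 / (1 + exp(−a(θ − b)))
P(Dmitri) = 0.9840  [exponent 3.9390]
P(Mei) = 0.5609  [exponent -0.0910]
Difference = 0.9840 − 0.5609 = 0.4231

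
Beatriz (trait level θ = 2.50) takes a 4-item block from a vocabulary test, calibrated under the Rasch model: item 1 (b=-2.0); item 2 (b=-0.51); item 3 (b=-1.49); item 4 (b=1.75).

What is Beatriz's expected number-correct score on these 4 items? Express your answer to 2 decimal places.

3.60

P(θ) = 1 / (1 + exp(−(θ − b)))
P_1 = 1/(1+e^{-4.5000}) = 0.9890
P_2 = 1/(1+e^{-3.0100}) = 0.9530
P_3 = 1/(1+e^{-3.9900}) = 0.9818
P_4 = 1/(1+e^{-0.7500}) = 0.6792
E[score] = 0.9890 + 0.9530 + 0.9818 + 0.6792 = 3.6031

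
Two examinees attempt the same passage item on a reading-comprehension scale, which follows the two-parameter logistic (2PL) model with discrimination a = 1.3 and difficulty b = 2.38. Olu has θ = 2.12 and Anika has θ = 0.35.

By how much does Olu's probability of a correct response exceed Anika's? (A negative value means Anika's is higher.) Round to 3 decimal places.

P(θ) = 1 / (1 + exp(−a(θ − b)))
P(Olu) = 0.4163  [exponent -0.3380]
P(Anika) = 0.0667  [exponent -2.6390]
Difference = 0.4163 − 0.0667 = 0.3496

0.350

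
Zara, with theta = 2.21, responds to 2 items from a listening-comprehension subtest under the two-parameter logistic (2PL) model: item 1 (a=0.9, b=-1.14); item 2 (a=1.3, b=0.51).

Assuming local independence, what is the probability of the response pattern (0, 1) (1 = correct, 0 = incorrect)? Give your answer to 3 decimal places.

P(theta) = 1 / (1 + exp(−a(theta − b)))
P_1 = 1/(1+e^{-3.0150}) = 0.9532
P_2 = 1/(1+e^{-2.2100}) = 0.9011
L = (1−P_1) × P_2 = 0.0468 × 0.9011 = 0.04213

0.042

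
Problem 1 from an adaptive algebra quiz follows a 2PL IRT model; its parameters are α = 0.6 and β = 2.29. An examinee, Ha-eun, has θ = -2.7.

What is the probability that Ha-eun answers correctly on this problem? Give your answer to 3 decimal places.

0.048

P(θ) = 1 / (1 + exp(−α(θ − β)))
Exponent: 0.6 × (-2.7 − 2.29) = -2.9940
1/(1 + e^{2.9940}) = 0.0477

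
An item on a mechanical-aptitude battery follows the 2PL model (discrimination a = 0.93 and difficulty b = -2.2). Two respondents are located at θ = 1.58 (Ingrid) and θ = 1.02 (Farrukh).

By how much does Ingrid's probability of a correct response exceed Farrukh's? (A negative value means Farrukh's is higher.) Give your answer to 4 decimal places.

0.0188

P(θ) = 1 / (1 + exp(−a(θ − b)))
P(Ingrid) = 0.9711  [exponent 3.5154]
P(Farrukh) = 0.9523  [exponent 2.9946]
Difference = 0.9711 − 0.9523 = 0.0188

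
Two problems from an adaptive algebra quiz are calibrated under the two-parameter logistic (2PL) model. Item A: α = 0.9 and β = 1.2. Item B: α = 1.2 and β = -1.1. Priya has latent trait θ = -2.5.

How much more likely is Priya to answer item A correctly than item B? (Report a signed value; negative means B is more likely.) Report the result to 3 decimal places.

P(θ) = 1 / (1 + exp(−α(θ − β)))
P_A = 0.0346
P_B = 0.1571
P_A − P_B = -0.1225

-0.123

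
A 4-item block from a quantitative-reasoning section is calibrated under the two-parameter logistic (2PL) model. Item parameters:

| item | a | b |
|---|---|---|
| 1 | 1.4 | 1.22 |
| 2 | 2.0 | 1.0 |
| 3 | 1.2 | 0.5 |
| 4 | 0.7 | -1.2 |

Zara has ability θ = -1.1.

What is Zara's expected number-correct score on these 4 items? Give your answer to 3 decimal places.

0.698

P(θ) = 1 / (1 + exp(−a(θ − b)))
P_1 = 1/(1+e^{3.2480}) = 0.0374
P_2 = 1/(1+e^{4.2000}) = 0.0148
P_3 = 1/(1+e^{1.9200}) = 0.1279
P_4 = 1/(1+e^{-0.0700}) = 0.5175
E[score] = 0.0374 + 0.0148 + 0.1279 + 0.5175 = 0.6975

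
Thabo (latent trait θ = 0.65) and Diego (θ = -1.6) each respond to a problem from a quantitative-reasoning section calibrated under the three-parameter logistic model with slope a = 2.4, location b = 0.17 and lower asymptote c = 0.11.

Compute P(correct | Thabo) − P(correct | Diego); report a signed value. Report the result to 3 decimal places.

P(θ) = c + (1 − c) · 1 / (1 + exp(−a(θ − b)))
P(Thabo) = 0.7863  [exponent 1.1520]
P(Diego) = 0.1225  [exponent -4.2480]
Difference = 0.7863 − 0.1225 = 0.6637

0.664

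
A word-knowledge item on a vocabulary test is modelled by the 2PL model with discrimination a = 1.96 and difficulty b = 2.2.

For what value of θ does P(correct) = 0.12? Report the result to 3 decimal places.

P(θ) = 1 / (1 + exp(−a(θ − b)))
logit = ln(0.1200/0.8800) = -1.9924
θ = b + logit/(a) = 2.2 + (-1.9924)/1.9600 = 1.1835

1.183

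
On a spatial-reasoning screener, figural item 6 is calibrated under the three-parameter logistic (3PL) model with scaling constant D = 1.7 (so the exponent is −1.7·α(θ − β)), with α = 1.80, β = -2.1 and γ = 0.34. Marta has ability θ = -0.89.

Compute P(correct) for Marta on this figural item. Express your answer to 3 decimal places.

P(θ) = γ + (1 − γ) · 1 / (1 + exp(−D·α(θ − β)))
Exponent: 1.7 × 1.80 × (-0.89 − (-2.1)) = 3.7026
1/(1 + e^{-3.7026}) = 0.9759
P = 0.34 + 0.66 × 0.9759 = 0.9841

0.984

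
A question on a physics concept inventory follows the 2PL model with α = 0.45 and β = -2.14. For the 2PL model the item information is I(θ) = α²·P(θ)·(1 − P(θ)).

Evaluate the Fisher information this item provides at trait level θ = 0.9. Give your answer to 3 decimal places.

P = 1/(1+e^{-1.3680}) = 0.7971
P(1−P) = 0.7971 × 0.2029 = 0.1618
I = α² × P(1−P) = 0.45² × 0.1618 = 0.03276

0.033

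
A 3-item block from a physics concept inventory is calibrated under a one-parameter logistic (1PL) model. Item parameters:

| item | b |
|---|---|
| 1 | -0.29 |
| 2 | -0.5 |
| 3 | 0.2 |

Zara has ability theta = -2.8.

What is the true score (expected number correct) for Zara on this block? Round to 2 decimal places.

0.21

P(theta) = 1 / (1 + exp(−(theta − b)))
P_1 = 1/(1+e^{2.5100}) = 0.0752
P_2 = 1/(1+e^{2.3000}) = 0.0911
P_3 = 1/(1+e^{3.0000}) = 0.0474
E[score] = 0.0752 + 0.0911 + 0.0474 = 0.2137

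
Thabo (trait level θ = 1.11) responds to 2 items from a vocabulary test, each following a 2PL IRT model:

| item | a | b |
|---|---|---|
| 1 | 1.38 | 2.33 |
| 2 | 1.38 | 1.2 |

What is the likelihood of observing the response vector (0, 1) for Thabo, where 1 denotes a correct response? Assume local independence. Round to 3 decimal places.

P(θ) = 1 / (1 + exp(−a(θ − b)))
P_1 = 1/(1+e^{1.6836}) = 0.1566
P_2 = 1/(1+e^{0.1242}) = 0.4690
L = (1−P_1) × P_2 = 0.8434 × 0.4690 = 0.39554

0.396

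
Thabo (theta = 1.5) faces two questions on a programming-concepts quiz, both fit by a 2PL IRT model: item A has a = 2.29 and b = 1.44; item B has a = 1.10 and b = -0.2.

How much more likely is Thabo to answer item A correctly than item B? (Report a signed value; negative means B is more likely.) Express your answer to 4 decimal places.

P(theta) = 1 / (1 + exp(−a(theta − b)))
P_A = 0.5343
P_B = 0.8665
P_A − P_B = -0.3322

-0.3322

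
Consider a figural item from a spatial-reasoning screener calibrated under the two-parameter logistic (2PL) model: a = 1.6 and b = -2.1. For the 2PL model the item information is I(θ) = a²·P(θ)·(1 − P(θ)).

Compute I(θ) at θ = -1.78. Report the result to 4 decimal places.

P = 1/(1+e^{-0.5120}) = 0.6253
P(1−P) = 0.6253 × 0.3747 = 0.2343
I = a² × P(1−P) = 1.6² × 0.2343 = 0.59982

0.5998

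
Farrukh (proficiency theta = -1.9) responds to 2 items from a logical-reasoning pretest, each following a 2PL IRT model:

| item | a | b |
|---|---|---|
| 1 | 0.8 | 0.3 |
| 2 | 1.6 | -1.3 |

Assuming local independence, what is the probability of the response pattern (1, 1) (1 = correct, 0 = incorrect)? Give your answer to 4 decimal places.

P(theta) = 1 / (1 + exp(−a(theta − b)))
P_1 = 1/(1+e^{1.7600}) = 0.1468
P_2 = 1/(1+e^{0.9600}) = 0.2769
L = P_1 × P_2 = 0.1468 × 0.2769 = 0.04064

0.0406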